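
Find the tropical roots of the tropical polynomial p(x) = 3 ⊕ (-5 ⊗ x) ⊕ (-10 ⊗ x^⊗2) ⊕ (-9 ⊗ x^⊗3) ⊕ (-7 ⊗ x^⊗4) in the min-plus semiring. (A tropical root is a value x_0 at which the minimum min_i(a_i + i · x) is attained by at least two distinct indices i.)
Roots: {-2, -1, 5, 8}

Each tropical root is a break point of the lower envelope of the lines y = a_i + i · x (there are 5 lines, with slopes 0, 1, ..., 4). Only the lines that attain the minimum somewhere contribute to roots; other lines are dominated. Here the surviving (envelope) indices are i = 4, i = 3, i = 2, i = 1, i = 0.
Intersections between consecutive envelope lines give the roots: for adjacent envelope indices i < j the intersection is x = (a_i − a_j) / (j − i). Reading off the sorted break points: {-2, -1, 5, 8}.
Verification: at each break x_0, at least two indices attain the minimum of min_i(a_i + i · x_0).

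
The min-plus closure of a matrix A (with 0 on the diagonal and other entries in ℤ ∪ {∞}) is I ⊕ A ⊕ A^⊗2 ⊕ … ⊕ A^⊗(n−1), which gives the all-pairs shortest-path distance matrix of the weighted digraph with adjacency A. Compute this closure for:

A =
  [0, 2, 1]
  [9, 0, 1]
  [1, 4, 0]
Closure =
  [0, 2, 1]
  [2, 0, 1]
  [1, 3, 0]

This is the Floyd-Warshall all-pairs shortest-path computation. For each intermediate vertex k = 0, 1, …, 2, update dist[i][j] ← min(dist[i][j], dist[i][k] + dist[k][j]). The final matrix gives, for each (i, j), the minimum total weight of any directed path from i to j (possibly empty when i = j).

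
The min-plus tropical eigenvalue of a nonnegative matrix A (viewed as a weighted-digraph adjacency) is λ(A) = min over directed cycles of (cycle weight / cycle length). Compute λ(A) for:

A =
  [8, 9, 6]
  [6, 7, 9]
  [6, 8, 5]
λ(A) = 5

Enumerate directed cycles and compute their means (weight / length). Sample:
  cycle 0 → 0: weight = 8, length = 1, mean = 8/1 ≈ 8.000
  cycle 1 → 1: weight = 7, length = 1, mean = 7/1 ≈ 7.000
  cycle 2 → 2: weight = 5, length = 1, mean = 5/1 ≈ 5.000
  cycle 0 → 1 → 0: weight = 15, length = 2, mean = 15/2 ≈ 7.500
  cycle 0 → 2 → 0: weight = 12, length = 2, mean = 12/2 ≈ 6.000
  cycle 1 → 0 → 1: weight = 15, length = 2, mean = 15/2 ≈ 7.500
Minimum mean = 5.000, attained e.g. along the cycle 2 → 2 with weight 5 and length 1. So λ(A) = 5/1 = 5.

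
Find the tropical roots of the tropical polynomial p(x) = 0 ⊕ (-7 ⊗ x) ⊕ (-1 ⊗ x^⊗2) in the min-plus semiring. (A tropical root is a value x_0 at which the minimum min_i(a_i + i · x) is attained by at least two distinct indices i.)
Roots: {-6, 7}

Each tropical root is a break point of the lower envelope of the lines y = a_i + i · x (there are 3 lines, with slopes 0, 1, ..., 2). Only the lines that attain the minimum somewhere contribute to roots; other lines are dominated. Here the surviving (envelope) indices are i = 2, i = 1, i = 0.
Intersections between consecutive envelope lines give the roots: for adjacent envelope indices i < j the intersection is x = (a_i − a_j) / (j − i). Reading off the sorted break points: {-6, 7}.
Verification: at each break x_0, at least two indices attain the minimum of min_i(a_i + i · x_0).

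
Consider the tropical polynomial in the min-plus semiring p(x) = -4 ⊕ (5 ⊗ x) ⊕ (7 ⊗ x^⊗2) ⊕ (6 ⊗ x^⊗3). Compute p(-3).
p(-3) = -4

A tropical monomial a ⊗ x^⊗i evaluates to a + i · x. Evaluating each term at x = -3:
  Term 0 contributes -4 + 0 · -3 = -4
  Term 1 contributes 5 + 1 · -3 = 2
  Term 2 contributes 7 + 2 · -3 = 1
  Term 3 contributes 6 + 3 · -3 = -3
p(-3) = ⊕ of these = min[-4, 2, 1, -3] = -4.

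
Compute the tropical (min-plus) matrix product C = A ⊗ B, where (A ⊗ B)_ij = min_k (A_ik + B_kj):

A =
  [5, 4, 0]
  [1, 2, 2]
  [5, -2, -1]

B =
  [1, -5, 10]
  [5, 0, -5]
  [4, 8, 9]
A ⊗ B =
  [4, 0, -1]
  [2, -4, -3]
  [3, -2, -7]

Apply the min-plus product entry-by-entry:
  C[0][0] = min over k of (A[0][0] + B[0][0] = 5 + 1 = 6, A[0][1] + B[1][0] = 4 + 5 = 9, A[0][2] + B[2][0] = 0 + 4 = 4) = 4 (attained at k = 2)
  C[0][1] = min over k of (A[0][0] + B[0][1] = 5 + -5 = 0, A[0][1] + B[1][1] = 4 + 0 = 4, A[0][2] + B[2][1] = 0 + 8 = 8) = 0 (attained at k = 0)
  C[0][2] = min over k of (A[0][0] + B[0][2] = 5 + 10 = 15, A[0][1] + B[1][2] = 4 + -5 = -1, A[0][2] + B[2][2] = 0 + 9 = 9) = -1 (attained at k = 1)
  C[1][0] = min over k of (A[1][0] + B[0][0] = 1 + 1 = 2, A[1][1] + B[1][0] = 2 + 5 = 7, A[1][2] + B[2][0] = 2 + 4 = 6) = 2 (attained at k = 0)
  C[1][1] = min over k of (A[1][0] + B[0][1] = 1 + -5 = -4, A[1][1] + B[1][1] = 2 + 0 = 2, A[1][2] + B[2][1] = 2 + 8 = 10) = -4 (attained at k = 0)
  C[1][2] = min over k of (A[1][0] + B[0][2] = 1 + 10 = 11, A[1][1] + B[1][2] = 2 + -5 = -3, A[1][2] + B[2][2] = 2 + 9 = 11) = -3 (attained at k = 1)
  C[2][0] = min over k of (A[2][0] + B[0][0] = 5 + 1 = 6, A[2][1] + B[1][0] = -2 + 5 = 3, A[2][2] + B[2][0] = -1 + 4 = 3) = 3 (attained at k = 1)
  C[2][1] = min over k of (A[2][0] + B[0][1] = 5 + -5 = 0, A[2][1] + B[1][1] = -2 + 0 = -2, A[2][2] + B[2][1] = -1 + 8 = 7) = -2 (attained at k = 1)
  C[2][2] = min over k of (A[2][0] + B[0][2] = 5 + 10 = 15, A[2][1] + B[1][2] = -2 + -5 = -7, A[2][2] + B[2][2] = -1 + 9 = 8) = -7 (attained at k = 1)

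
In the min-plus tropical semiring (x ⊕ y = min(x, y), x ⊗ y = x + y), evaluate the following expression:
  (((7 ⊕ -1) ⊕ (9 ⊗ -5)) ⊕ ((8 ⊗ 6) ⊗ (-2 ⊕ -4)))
(((7 ⊕ -1) ⊕ (9 ⊗ -5)) ⊕ ((8 ⊗ 6) ⊗ (-2 ⊕ -4))) = -1

Expand innermost to outermost. Recall ⊕ takes the minimum of its arguments and ⊗ takes their sum. Working out the expression (((7 ⊕ -1) ⊕ (9 ⊗ -5)) ⊕ ((8 ⊗ 6) ⊗ (-2 ⊕ -4))) gives -1.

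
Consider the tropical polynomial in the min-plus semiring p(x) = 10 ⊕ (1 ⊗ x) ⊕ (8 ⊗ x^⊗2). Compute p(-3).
p(-3) = -2

A tropical monomial a ⊗ x^⊗i evaluates to a + i · x. Evaluating each term at x = -3:
  Term 0 contributes 10 + 0 · -3 = 10
  Term 1 contributes 1 + 1 · -3 = -2
  Term 2 contributes 8 + 2 · -3 = 2
p(-3) = ⊕ of these = min[10, -2, 2] = -2.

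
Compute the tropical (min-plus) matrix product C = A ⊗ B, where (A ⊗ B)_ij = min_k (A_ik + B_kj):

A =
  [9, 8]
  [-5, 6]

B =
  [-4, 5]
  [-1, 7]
A ⊗ B =
  [5, 14]
  [-9, 0]

Apply the min-plus product entry-by-entry:
  C[0][0] = min over k of (A[0][0] + B[0][0] = 9 + -4 = 5, A[0][1] + B[1][0] = 8 + -1 = 7) = 5 (attained at k = 0)
  C[0][1] = min over k of (A[0][0] + B[0][1] = 9 + 5 = 14, A[0][1] + B[1][1] = 8 + 7 = 15) = 14 (attained at k = 0)
  C[1][0] = min over k of (A[1][0] + B[0][0] = -5 + -4 = -9, A[1][1] + B[1][0] = 6 + -1 = 5) = -9 (attained at k = 0)
  C[1][1] = min over k of (A[1][0] + B[0][1] = -5 + 5 = 0, A[1][1] + B[1][1] = 6 + 7 = 13) = 0 (attained at k = 0)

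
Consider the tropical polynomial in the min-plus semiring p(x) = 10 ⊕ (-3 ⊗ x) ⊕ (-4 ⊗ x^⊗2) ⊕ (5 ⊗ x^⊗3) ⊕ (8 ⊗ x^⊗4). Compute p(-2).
p(-2) = -8

A tropical monomial a ⊗ x^⊗i evaluates to a + i · x. Evaluating each term at x = -2:
  Term 0 contributes 10 + 0 · -2 = 10
  Term 1 contributes -3 + 1 · -2 = -5
  Term 2 contributes -4 + 2 · -2 = -8
  Term 3 contributes 5 + 3 · -2 = -1
  Term 4 contributes 8 + 4 · -2 = 0
p(-2) = ⊕ of these = min[10, -5, -8, -1, 0] = -8.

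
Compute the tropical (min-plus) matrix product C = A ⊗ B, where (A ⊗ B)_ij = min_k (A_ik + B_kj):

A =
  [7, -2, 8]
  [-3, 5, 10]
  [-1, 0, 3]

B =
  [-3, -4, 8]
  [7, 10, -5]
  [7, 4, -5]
A ⊗ B =
  [4, 3, -7]
  [-6, -7, 0]
  [-4, -5, -5]

Apply the min-plus product entry-by-entry:
  C[0][0] = min over k of (A[0][0] + B[0][0] = 7 + -3 = 4, A[0][1] + B[1][0] = -2 + 7 = 5, A[0][2] + B[2][0] = 8 + 7 = 15) = 4 (attained at k = 0)
  C[0][1] = min over k of (A[0][0] + B[0][1] = 7 + -4 = 3, A[0][1] + B[1][1] = -2 + 10 = 8, A[0][2] + B[2][1] = 8 + 4 = 12) = 3 (attained at k = 0)
  C[0][2] = min over k of (A[0][0] + B[0][2] = 7 + 8 = 15, A[0][1] + B[1][2] = -2 + -5 = -7, A[0][2] + B[2][2] = 8 + -5 = 3) = -7 (attained at k = 1)
  C[1][0] = min over k of (A[1][0] + B[0][0] = -3 + -3 = -6, A[1][1] + B[1][0] = 5 + 7 = 12, A[1][2] + B[2][0] = 10 + 7 = 17) = -6 (attained at k = 0)
  C[1][1] = min over k of (A[1][0] + B[0][1] = -3 + -4 = -7, A[1][1] + B[1][1] = 5 + 10 = 15, A[1][2] + B[2][1] = 10 + 4 = 14) = -7 (attained at k = 0)
  C[1][2] = min over k of (A[1][0] + B[0][2] = -3 + 8 = 5, A[1][1] + B[1][2] = 5 + -5 = 0, A[1][2] + B[2][2] = 10 + -5 = 5) = 0 (attained at k = 1)
  C[2][0] = min over k of (A[2][0] + B[0][0] = -1 + -3 = -4, A[2][1] + B[1][0] = 0 + 7 = 7, A[2][2] + B[2][0] = 3 + 7 = 10) = -4 (attained at k = 0)
  C[2][1] = min over k of (A[2][0] + B[0][1] = -1 + -4 = -5, A[2][1] + B[1][1] = 0 + 10 = 10, A[2][2] + B[2][1] = 3 + 4 = 7) = -5 (attained at k = 0)
  C[2][2] = min over k of (A[2][0] + B[0][2] = -1 + 8 = 7, A[2][1] + B[1][2] = 0 + -5 = -5, A[2][2] + B[2][2] = 3 + -5 = -2) = -5 (attained at k = 1)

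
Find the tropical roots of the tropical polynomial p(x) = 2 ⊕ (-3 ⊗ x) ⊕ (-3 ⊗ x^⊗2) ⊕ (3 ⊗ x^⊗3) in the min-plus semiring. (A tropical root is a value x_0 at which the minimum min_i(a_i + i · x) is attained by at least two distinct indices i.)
Roots: {-6, 0, 5}

Each tropical root is a break point of the lower envelope of the lines y = a_i + i · x (there are 4 lines, with slopes 0, 1, ..., 3). Only the lines that attain the minimum somewhere contribute to roots; other lines are dominated. Here the surviving (envelope) indices are i = 3, i = 2, i = 1, i = 0.
Intersections between consecutive envelope lines give the roots: for adjacent envelope indices i < j the intersection is x = (a_i − a_j) / (j − i). Reading off the sorted break points: {-6, 0, 5}.
Verification: at each break x_0, at least two indices attain the minimum of min_i(a_i + i · x_0).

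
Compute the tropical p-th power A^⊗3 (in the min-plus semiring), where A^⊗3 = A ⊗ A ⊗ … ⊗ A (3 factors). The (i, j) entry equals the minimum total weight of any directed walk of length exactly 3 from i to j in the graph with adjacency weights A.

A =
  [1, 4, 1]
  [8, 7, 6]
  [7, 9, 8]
A^⊗3 =
  [3, 6, 3]
  [10, 13, 10]
  [9, 12, 9]

Each entry (A^⊗3)_ij equals the minimum over all length-3 walks i = v_0 → v_1 → … → v_3 = j of Σ_t A[v_t][v_{t+1}]. For example, for (i, j) = (0, 2) we minimise over 9 possible intermediate vertex sequences; the minimum is 3, attained along the walk 0 → 0 → 0 → 2.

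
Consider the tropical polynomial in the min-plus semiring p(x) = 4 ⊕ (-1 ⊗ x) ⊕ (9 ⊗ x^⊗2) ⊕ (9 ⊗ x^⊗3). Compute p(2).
p(2) = 1

A tropical monomial a ⊗ x^⊗i evaluates to a + i · x. Evaluating each term at x = 2:
  Term 0 contributes 4 + 0 · 2 = 4
  Term 1 contributes -1 + 1 · 2 = 1
  Term 2 contributes 9 + 2 · 2 = 13
  Term 3 contributes 9 + 3 · 2 = 15
p(2) = ⊕ of these = min[4, 1, 13, 15] = 1.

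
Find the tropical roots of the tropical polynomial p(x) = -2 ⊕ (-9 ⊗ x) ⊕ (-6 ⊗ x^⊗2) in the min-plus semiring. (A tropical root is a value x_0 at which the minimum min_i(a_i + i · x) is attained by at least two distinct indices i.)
Roots: {-3, 7}

Each tropical root is a break point of the lower envelope of the lines y = a_i + i · x (there are 3 lines, with slopes 0, 1, ..., 2). Only the lines that attain the minimum somewhere contribute to roots; other lines are dominated. Here the surviving (envelope) indices are i = 2, i = 1, i = 0.
Intersections between consecutive envelope lines give the roots: for adjacent envelope indices i < j the intersection is x = (a_i − a_j) / (j − i). Reading off the sorted break points: {-3, 7}.
Verification: at each break x_0, at least two indices attain the minimum of min_i(a_i + i · x_0).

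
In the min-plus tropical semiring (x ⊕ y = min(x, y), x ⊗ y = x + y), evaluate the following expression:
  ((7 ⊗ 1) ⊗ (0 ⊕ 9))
((7 ⊗ 1) ⊗ (0 ⊕ 9)) = 8

Expand innermost to outermost. Recall ⊕ takes the minimum of its arguments and ⊗ takes their sum. Working out the expression ((7 ⊗ 1) ⊗ (0 ⊕ 9)) gives 8.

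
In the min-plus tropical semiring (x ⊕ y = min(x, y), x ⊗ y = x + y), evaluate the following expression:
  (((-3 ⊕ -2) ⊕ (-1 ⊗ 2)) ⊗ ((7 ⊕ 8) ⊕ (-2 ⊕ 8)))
(((-3 ⊕ -2) ⊕ (-1 ⊗ 2)) ⊗ ((7 ⊕ 8) ⊕ (-2 ⊕ 8))) = -5

Expand innermost to outermost. Recall ⊕ takes the minimum of its arguments and ⊗ takes their sum. Working out the expression (((-3 ⊕ -2) ⊕ (-1 ⊗ 2)) ⊗ ((7 ⊕ 8) ⊕ (-2 ⊕ 8))) gives -5.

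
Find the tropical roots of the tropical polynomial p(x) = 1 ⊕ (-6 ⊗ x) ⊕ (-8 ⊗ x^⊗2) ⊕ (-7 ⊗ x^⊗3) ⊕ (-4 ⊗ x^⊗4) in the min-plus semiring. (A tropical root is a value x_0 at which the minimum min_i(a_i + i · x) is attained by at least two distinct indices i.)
Roots: {-3, -1, 2, 7}

Each tropical root is a break point of the lower envelope of the lines y = a_i + i · x (there are 5 lines, with slopes 0, 1, ..., 4). Only the lines that attain the minimum somewhere contribute to roots; other lines are dominated. Here the surviving (envelope) indices are i = 4, i = 3, i = 2, i = 1, i = 0.
Intersections between consecutive envelope lines give the roots: for adjacent envelope indices i < j the intersection is x = (a_i − a_j) / (j − i). Reading off the sorted break points: {-3, -1, 2, 7}.
Verification: at each break x_0, at least two indices attain the minimum of min_i(a_i + i · x_0).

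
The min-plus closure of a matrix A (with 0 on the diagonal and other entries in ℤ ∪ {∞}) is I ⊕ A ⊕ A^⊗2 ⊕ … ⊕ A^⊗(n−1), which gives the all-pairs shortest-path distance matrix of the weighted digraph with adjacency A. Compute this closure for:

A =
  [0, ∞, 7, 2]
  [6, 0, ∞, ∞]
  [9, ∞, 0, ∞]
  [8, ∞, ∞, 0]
Closure =
  [0, ∞, 7, 2]
  [6, 0, 13, 8]
  [9, ∞, 0, 11]
  [8, ∞, 15, 0]

This is the Floyd-Warshall all-pairs shortest-path computation. For each intermediate vertex k = 0, 1, …, 3, update dist[i][j] ← min(dist[i][j], dist[i][k] + dist[k][j]). The final matrix gives, for each (i, j), the minimum total weight of any directed path from i to j (possibly empty when i = j).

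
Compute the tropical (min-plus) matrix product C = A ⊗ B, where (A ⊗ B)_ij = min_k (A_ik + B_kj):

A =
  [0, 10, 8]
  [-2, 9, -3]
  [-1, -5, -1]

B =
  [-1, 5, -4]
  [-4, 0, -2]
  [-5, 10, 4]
A ⊗ B =
  [-1, 5, -4]
  [-8, 3, -6]
  [-9, -5, -7]

Apply the min-plus product entry-by-entry:
  C[0][0] = min over k of (A[0][0] + B[0][0] = 0 + -1 = -1, A[0][1] + B[1][0] = 10 + -4 = 6, A[0][2] + B[2][0] = 8 + -5 = 3) = -1 (attained at k = 0)
  C[0][1] = min over k of (A[0][0] + B[0][1] = 0 + 5 = 5, A[0][1] + B[1][1] = 10 + 0 = 10, A[0][2] + B[2][1] = 8 + 10 = 18) = 5 (attained at k = 0)
  C[0][2] = min over k of (A[0][0] + B[0][2] = 0 + -4 = -4, A[0][1] + B[1][2] = 10 + -2 = 8, A[0][2] + B[2][2] = 8 + 4 = 12) = -4 (attained at k = 0)
  C[1][0] = min over k of (A[1][0] + B[0][0] = -2 + -1 = -3, A[1][1] + B[1][0] = 9 + -4 = 5, A[1][2] + B[2][0] = -3 + -5 = -8) = -8 (attained at k = 2)
  C[1][1] = min over k of (A[1][0] + B[0][1] = -2 + 5 = 3, A[1][1] + B[1][1] = 9 + 0 = 9, A[1][2] + B[2][1] = -3 + 10 = 7) = 3 (attained at k = 0)
  C[1][2] = min over k of (A[1][0] + B[0][2] = -2 + -4 = -6, A[1][1] + B[1][2] = 9 + -2 = 7, A[1][2] + B[2][2] = -3 + 4 = 1) = -6 (attained at k = 0)
  C[2][0] = min over k of (A[2][0] + B[0][0] = -1 + -1 = -2, A[2][1] + B[1][0] = -5 + -4 = -9, A[2][2] + B[2][0] = -1 + -5 = -6) = -9 (attained at k = 1)
  C[2][1] = min over k of (A[2][0] + B[0][1] = -1 + 5 = 4, A[2][1] + B[1][1] = -5 + 0 = -5, A[2][2] + B[2][1] = -1 + 10 = 9) = -5 (attained at k = 1)
  C[2][2] = min over k of (A[2][0] + B[0][2] = -1 + -4 = -5, A[2][1] + B[1][2] = -5 + -2 = -7, A[2][2] + B[2][2] = -1 + 4 = 3) = -7 (attained at k = 1)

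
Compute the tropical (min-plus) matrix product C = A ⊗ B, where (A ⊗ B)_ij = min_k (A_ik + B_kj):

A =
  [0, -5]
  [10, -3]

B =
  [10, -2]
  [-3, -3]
A ⊗ B =
  [-8, -8]
  [-6, -6]

Apply the min-plus product entry-by-entry:
  C[0][0] = min over k of (A[0][0] + B[0][0] = 0 + 10 = 10, A[0][1] + B[1][0] = -5 + -3 = -8) = -8 (attained at k = 1)
  C[0][1] = min over k of (A[0][0] + B[0][1] = 0 + -2 = -2, A[0][1] + B[1][1] = -5 + -3 = -8) = -8 (attained at k = 1)
  C[1][0] = min over k of (A[1][0] + B[0][0] = 10 + 10 = 20, A[1][1] + B[1][0] = -3 + -3 = -6) = -6 (attained at k = 1)
  C[1][1] = min over k of (A[1][0] + B[0][1] = 10 + -2 = 8, A[1][1] + B[1][1] = -3 + -3 = -6) = -6 (attained at k = 1)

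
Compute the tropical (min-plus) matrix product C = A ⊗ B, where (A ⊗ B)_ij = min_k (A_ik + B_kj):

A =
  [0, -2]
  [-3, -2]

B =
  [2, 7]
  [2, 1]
A ⊗ B =
  [0, -1]
  [-1, -1]

Apply the min-plus product entry-by-entry:
  C[0][0] = min over k of (A[0][0] + B[0][0] = 0 + 2 = 2, A[0][1] + B[1][0] = -2 + 2 = 0) = 0 (attained at k = 1)
  C[0][1] = min over k of (A[0][0] + B[0][1] = 0 + 7 = 7, A[0][1] + B[1][1] = -2 + 1 = -1) = -1 (attained at k = 1)
  C[1][0] = min over k of (A[1][0] + B[0][0] = -3 + 2 = -1, A[1][1] + B[1][0] = -2 + 2 = 0) = -1 (attained at k = 0)
  C[1][1] = min over k of (A[1][0] + B[0][1] = -3 + 7 = 4, A[1][1] + B[1][1] = -2 + 1 = -1) = -1 (attained at k = 1)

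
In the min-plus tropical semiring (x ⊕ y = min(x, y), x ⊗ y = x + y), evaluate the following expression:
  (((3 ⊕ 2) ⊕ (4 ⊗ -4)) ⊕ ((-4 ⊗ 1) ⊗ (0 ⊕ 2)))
(((3 ⊕ 2) ⊕ (4 ⊗ -4)) ⊕ ((-4 ⊗ 1) ⊗ (0 ⊕ 2))) = -3

Expand innermost to outermost. Recall ⊕ takes the minimum of its arguments and ⊗ takes their sum. Working out the expression (((3 ⊕ 2) ⊕ (4 ⊗ -4)) ⊕ ((-4 ⊗ 1) ⊗ (0 ⊕ 2))) gives -3.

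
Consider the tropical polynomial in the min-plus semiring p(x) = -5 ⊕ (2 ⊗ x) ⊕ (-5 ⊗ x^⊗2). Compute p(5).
p(5) = -5

A tropical monomial a ⊗ x^⊗i evaluates to a + i · x. Evaluating each term at x = 5:
  Term 0 contributes -5 + 0 · 5 = -5
  Term 1 contributes 2 + 1 · 5 = 7
  Term 2 contributes -5 + 2 · 5 = 5
p(5) = ⊕ of these = min[-5, 7, 5] = -5.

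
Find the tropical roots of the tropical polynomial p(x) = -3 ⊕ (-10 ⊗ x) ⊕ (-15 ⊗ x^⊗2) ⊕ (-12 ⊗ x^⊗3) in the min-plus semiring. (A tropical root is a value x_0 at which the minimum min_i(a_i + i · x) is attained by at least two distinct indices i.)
Roots: {-3, 5, 7}

Each tropical root is a break point of the lower envelope of the lines y = a_i + i · x (there are 4 lines, with slopes 0, 1, ..., 3). Only the lines that attain the minimum somewhere contribute to roots; other lines are dominated. Here the surviving (envelope) indices are i = 3, i = 2, i = 1, i = 0.
Intersections between consecutive envelope lines give the roots: for adjacent envelope indices i < j the intersection is x = (a_i − a_j) / (j − i). Reading off the sorted break points: {-3, 5, 7}.
Verification: at each break x_0, at least two indices attain the minimum of min_i(a_i + i · x_0).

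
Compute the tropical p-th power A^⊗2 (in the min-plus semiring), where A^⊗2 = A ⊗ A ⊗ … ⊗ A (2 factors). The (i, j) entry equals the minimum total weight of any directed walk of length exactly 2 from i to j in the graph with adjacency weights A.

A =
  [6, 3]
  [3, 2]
A^⊗2 =
  [6, 5]
  [5, 4]

Each entry (A^⊗2)_ij equals the minimum over all length-2 walks i = v_0 → v_1 → … → v_2 = j of Σ_t A[v_t][v_{t+1}]. For example, for (i, j) = (0, 1) we minimise over 2 possible intermediate vertex sequences; the minimum is 5, attained along the walk 0 → 1 → 1.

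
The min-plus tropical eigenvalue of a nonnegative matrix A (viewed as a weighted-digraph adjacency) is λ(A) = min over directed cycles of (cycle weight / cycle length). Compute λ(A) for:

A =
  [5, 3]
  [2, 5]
λ(A) = 5/2

Enumerate directed cycles and compute their means (weight / length). Sample:
  cycle 0 → 0: weight = 5, length = 1, mean = 5/1 ≈ 5.000
  cycle 1 → 1: weight = 5, length = 1, mean = 5/1 ≈ 5.000
  cycle 0 → 1 → 0: weight = 5, length = 2, mean = 5/2 ≈ 2.500
  cycle 1 → 0 → 1: weight = 5, length = 2, mean = 5/2 ≈ 2.500
Minimum mean = 2.500, attained e.g. along the cycle 0 → 1 → 0 with weight 5 and length 2. So λ(A) = 5/2 = 5/2.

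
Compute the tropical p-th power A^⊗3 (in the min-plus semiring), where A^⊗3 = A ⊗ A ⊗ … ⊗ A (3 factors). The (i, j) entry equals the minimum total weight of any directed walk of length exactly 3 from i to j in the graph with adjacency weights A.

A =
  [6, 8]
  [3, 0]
A^⊗3 =
  [11, 8]
  [3, 0]

Each entry (A^⊗3)_ij equals the minimum over all length-3 walks i = v_0 → v_1 → … → v_3 = j of Σ_t A[v_t][v_{t+1}]. For example, for (i, j) = (0, 1) we minimise over 4 possible intermediate vertex sequences; the minimum is 8, attained along the walk 0 → 1 → 1 → 1.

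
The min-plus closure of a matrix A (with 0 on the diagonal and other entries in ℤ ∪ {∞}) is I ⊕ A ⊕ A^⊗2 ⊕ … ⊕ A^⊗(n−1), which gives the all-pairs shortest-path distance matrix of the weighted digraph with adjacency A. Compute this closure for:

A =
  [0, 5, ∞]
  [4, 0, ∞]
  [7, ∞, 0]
Closure =
  [0, 5, ∞]
  [4, 0, ∞]
  [7, 12, 0]

This is the Floyd-Warshall all-pairs shortest-path computation. For each intermediate vertex k = 0, 1, …, 2, update dist[i][j] ← min(dist[i][j], dist[i][k] + dist[k][j]). The final matrix gives, for each (i, j), the minimum total weight of any directed path from i to j (possibly empty when i = j).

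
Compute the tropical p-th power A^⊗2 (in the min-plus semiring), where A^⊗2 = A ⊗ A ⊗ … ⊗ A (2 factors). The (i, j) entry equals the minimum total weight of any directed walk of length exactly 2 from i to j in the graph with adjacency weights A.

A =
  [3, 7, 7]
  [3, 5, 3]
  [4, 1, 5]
A^⊗2 =
  [6, 8, 10]
  [6, 4, 8]
  [4, 6, 4]

Each entry (A^⊗2)_ij equals the minimum over all length-2 walks i = v_0 → v_1 → … → v_2 = j of Σ_t A[v_t][v_{t+1}]. For example, for (i, j) = (0, 2) we minimise over 3 possible intermediate vertex sequences; the minimum is 10, attained along the walk 0 → 0 → 2.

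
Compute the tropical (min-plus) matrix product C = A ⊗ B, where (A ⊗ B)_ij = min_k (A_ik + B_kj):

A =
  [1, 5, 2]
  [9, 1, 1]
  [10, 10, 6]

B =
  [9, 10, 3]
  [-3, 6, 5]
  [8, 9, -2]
A ⊗ B =
  [2, 11, 0]
  [-2, 7, -1]
  [7, 15, 4]

Apply the min-plus product entry-by-entry:
  C[0][0] = min over k of (A[0][0] + B[0][0] = 1 + 9 = 10, A[0][1] + B[1][0] = 5 + -3 = 2, A[0][2] + B[2][0] = 2 + 8 = 10) = 2 (attained at k = 1)
  C[0][1] = min over k of (A[0][0] + B[0][1] = 1 + 10 = 11, A[0][1] + B[1][1] = 5 + 6 = 11, A[0][2] + B[2][1] = 2 + 9 = 11) = 11 (attained at k = 0)
  C[0][2] = min over k of (A[0][0] + B[0][2] = 1 + 3 = 4, A[0][1] + B[1][2] = 5 + 5 = 10, A[0][2] + B[2][2] = 2 + -2 = 0) = 0 (attained at k = 2)
  C[1][0] = min over k of (A[1][0] + B[0][0] = 9 + 9 = 18, A[1][1] + B[1][0] = 1 + -3 = -2, A[1][2] + B[2][0] = 1 + 8 = 9) = -2 (attained at k = 1)
  C[1][1] = min over k of (A[1][0] + B[0][1] = 9 + 10 = 19, A[1][1] + B[1][1] = 1 + 6 = 7, A[1][2] + B[2][1] = 1 + 9 = 10) = 7 (attained at k = 1)
  C[1][2] = min over k of (A[1][0] + B[0][2] = 9 + 3 = 12, A[1][1] + B[1][2] = 1 + 5 = 6, A[1][2] + B[2][2] = 1 + -2 = -1) = -1 (attained at k = 2)
  C[2][0] = min over k of (A[2][0] + B[0][0] = 10 + 9 = 19, A[2][1] + B[1][0] = 10 + -3 = 7, A[2][2] + B[2][0] = 6 + 8 = 14) = 7 (attained at k = 1)
  C[2][1] = min over k of (A[2][0] + B[0][1] = 10 + 10 = 20, A[2][1] + B[1][1] = 10 + 6 = 16, A[2][2] + B[2][1] = 6 + 9 = 15) = 15 (attained at k = 2)
  C[2][2] = min over k of (A[2][0] + B[0][2] = 10 + 3 = 13, A[2][1] + B[1][2] = 10 + 5 = 15, A[2][2] + B[2][2] = 6 + -2 = 4) = 4 (attained at k = 2)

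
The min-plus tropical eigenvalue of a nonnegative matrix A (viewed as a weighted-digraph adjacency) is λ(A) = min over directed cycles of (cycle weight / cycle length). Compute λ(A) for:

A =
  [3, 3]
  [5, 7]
λ(A) = 3

Enumerate directed cycles and compute their means (weight / length). Sample:
  cycle 0 → 0: weight = 3, length = 1, mean = 3/1 ≈ 3.000
  cycle 1 → 1: weight = 7, length = 1, mean = 7/1 ≈ 7.000
  cycle 0 → 1 → 0: weight = 8, length = 2, mean = 8/2 ≈ 4.000
  cycle 1 → 0 → 1: weight = 8, length = 2, mean = 8/2 ≈ 4.000
Minimum mean = 3.000, attained e.g. along the cycle 0 → 0 with weight 3 and length 1. So λ(A) = 3/1 = 3.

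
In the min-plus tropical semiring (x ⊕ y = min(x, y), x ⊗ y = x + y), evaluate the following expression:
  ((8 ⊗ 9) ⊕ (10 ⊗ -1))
((8 ⊗ 9) ⊕ (10 ⊗ -1)) = 9

Expand innermost to outermost. Recall ⊕ takes the minimum of its arguments and ⊗ takes their sum. Working out the expression ((8 ⊗ 9) ⊕ (10 ⊗ -1)) gives 9.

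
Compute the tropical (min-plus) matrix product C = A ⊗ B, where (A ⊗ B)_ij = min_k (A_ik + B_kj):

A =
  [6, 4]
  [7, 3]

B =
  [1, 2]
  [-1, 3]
A ⊗ B =
  [3, 7]
  [2, 6]

Apply the min-plus product entry-by-entry:
  C[0][0] = min over k of (A[0][0] + B[0][0] = 6 + 1 = 7, A[0][1] + B[1][0] = 4 + -1 = 3) = 3 (attained at k = 1)
  C[0][1] = min over k of (A[0][0] + B[0][1] = 6 + 2 = 8, A[0][1] + B[1][1] = 4 + 3 = 7) = 7 (attained at k = 1)
  C[1][0] = min over k of (A[1][0] + B[0][0] = 7 + 1 = 8, A[1][1] + B[1][0] = 3 + -1 = 2) = 2 (attained at k = 1)
  C[1][1] = min over k of (A[1][0] + B[0][1] = 7 + 2 = 9, A[1][1] + B[1][1] = 3 + 3 = 6) = 6 (attained at k = 1)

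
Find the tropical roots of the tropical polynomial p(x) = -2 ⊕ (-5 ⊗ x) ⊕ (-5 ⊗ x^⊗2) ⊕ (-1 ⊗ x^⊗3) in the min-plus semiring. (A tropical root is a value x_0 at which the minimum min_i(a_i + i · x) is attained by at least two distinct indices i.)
Roots: {-4, 0, 3}

Each tropical root is a break point of the lower envelope of the lines y = a_i + i · x (there are 4 lines, with slopes 0, 1, ..., 3). Only the lines that attain the minimum somewhere contribute to roots; other lines are dominated. Here the surviving (envelope) indices are i = 3, i = 2, i = 1, i = 0.
Intersections between consecutive envelope lines give the roots: for adjacent envelope indices i < j the intersection is x = (a_i − a_j) / (j − i). Reading off the sorted break points: {-4, 0, 3}.
Verification: at each break x_0, at least two indices attain the minimum of min_i(a_i + i · x_0).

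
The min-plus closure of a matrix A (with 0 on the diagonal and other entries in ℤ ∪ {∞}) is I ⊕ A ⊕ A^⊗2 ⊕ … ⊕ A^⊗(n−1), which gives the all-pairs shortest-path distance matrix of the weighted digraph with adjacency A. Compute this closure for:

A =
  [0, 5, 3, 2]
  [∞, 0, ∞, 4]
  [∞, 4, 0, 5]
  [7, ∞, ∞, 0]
Closure =
  [0, 5, 3, 2]
  [11, 0, 14, 4]
  [12, 4, 0, 5]
  [7, 12, 10, 0]

This is the Floyd-Warshall all-pairs shortest-path computation. For each intermediate vertex k = 0, 1, …, 3, update dist[i][j] ← min(dist[i][j], dist[i][k] + dist[k][j]). The final matrix gives, for each (i, j), the minimum total weight of any directed path from i to j (possibly empty when i = j).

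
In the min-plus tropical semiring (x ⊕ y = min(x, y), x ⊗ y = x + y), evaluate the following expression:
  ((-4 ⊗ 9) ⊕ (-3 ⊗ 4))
((-4 ⊗ 9) ⊕ (-3 ⊗ 4)) = 1

Expand innermost to outermost. Recall ⊕ takes the minimum of its arguments and ⊗ takes their sum. Working out the expression ((-4 ⊗ 9) ⊕ (-3 ⊗ 4)) gives 1.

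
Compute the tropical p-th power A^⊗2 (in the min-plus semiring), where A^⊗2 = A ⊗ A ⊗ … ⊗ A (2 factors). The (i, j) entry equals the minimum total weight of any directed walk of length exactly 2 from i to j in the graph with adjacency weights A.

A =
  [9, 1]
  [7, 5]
A^⊗2 =
  [8, 6]
  [12, 8]

Each entry (A^⊗2)_ij equals the minimum over all length-2 walks i = v_0 → v_1 → … → v_2 = j of Σ_t A[v_t][v_{t+1}]. For example, for (i, j) = (0, 1) we minimise over 2 possible intermediate vertex sequences; the minimum is 6, attained along the walk 0 → 1 → 1.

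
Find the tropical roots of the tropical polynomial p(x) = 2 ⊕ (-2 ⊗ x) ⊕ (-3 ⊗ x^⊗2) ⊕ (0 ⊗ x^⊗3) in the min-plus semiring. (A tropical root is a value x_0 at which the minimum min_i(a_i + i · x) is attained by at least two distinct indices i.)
Roots: {-3, 1, 4}

Each tropical root is a break point of the lower envelope of the lines y = a_i + i · x (there are 4 lines, with slopes 0, 1, ..., 3). Only the lines that attain the minimum somewhere contribute to roots; other lines are dominated. Here the surviving (envelope) indices are i = 3, i = 2, i = 1, i = 0.
Intersections between consecutive envelope lines give the roots: for adjacent envelope indices i < j the intersection is x = (a_i − a_j) / (j − i). Reading off the sorted break points: {-3, 1, 4}.
Verification: at each break x_0, at least two indices attain the minimum of min_i(a_i + i · x_0).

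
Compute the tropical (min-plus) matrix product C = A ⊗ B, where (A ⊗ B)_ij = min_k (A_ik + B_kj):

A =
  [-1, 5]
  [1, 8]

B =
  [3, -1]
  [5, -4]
A ⊗ B =
  [2, -2]
  [4, 0]

Apply the min-plus product entry-by-entry:
  C[0][0] = min over k of (A[0][0] + B[0][0] = -1 + 3 = 2, A[0][1] + B[1][0] = 5 + 5 = 10) = 2 (attained at k = 0)
  C[0][1] = min over k of (A[0][0] + B[0][1] = -1 + -1 = -2, A[0][1] + B[1][1] = 5 + -4 = 1) = -2 (attained at k = 0)
  C[1][0] = min over k of (A[1][0] + B[0][0] = 1 + 3 = 4, A[1][1] + B[1][0] = 8 + 5 = 13) = 4 (attained at k = 0)
  C[1][1] = min over k of (A[1][0] + B[0][1] = 1 + -1 = 0, A[1][1] + B[1][1] = 8 + -4 = 4) = 0 (attained at k = 0)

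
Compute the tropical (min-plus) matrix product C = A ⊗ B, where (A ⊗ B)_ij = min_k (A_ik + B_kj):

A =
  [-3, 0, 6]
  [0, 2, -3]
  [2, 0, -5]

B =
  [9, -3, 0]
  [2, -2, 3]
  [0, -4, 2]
A ⊗ B =
  [2, -6, -3]
  [-3, -7, -1]
  [-5, -9, -3]

Apply the min-plus product entry-by-entry:
  C[0][0] = min over k of (A[0][0] + B[0][0] = -3 + 9 = 6, A[0][1] + B[1][0] = 0 + 2 = 2, A[0][2] + B[2][0] = 6 + 0 = 6) = 2 (attained at k = 1)
  C[0][1] = min over k of (A[0][0] + B[0][1] = -3 + -3 = -6, A[0][1] + B[1][1] = 0 + -2 = -2, A[0][2] + B[2][1] = 6 + -4 = 2) = -6 (attained at k = 0)
  C[0][2] = min over k of (A[0][0] + B[0][2] = -3 + 0 = -3, A[0][1] + B[1][2] = 0 + 3 = 3, A[0][2] + B[2][2] = 6 + 2 = 8) = -3 (attained at k = 0)
  C[1][0] = min over k of (A[1][0] + B[0][0] = 0 + 9 = 9, A[1][1] + B[1][0] = 2 + 2 = 4, A[1][2] + B[2][0] = -3 + 0 = -3) = -3 (attained at k = 2)
  C[1][1] = min over k of (A[1][0] + B[0][1] = 0 + -3 = -3, A[1][1] + B[1][1] = 2 + -2 = 0, A[1][2] + B[2][1] = -3 + -4 = -7) = -7 (attained at k = 2)
  C[1][2] = min over k of (A[1][0] + B[0][2] = 0 + 0 = 0, A[1][1] + B[1][2] = 2 + 3 = 5, A[1][2] + B[2][2] = -3 + 2 = -1) = -1 (attained at k = 2)
  C[2][0] = min over k of (A[2][0] + B[0][0] = 2 + 9 = 11, A[2][1] + B[1][0] = 0 + 2 = 2, A[2][2] + B[2][0] = -5 + 0 = -5) = -5 (attained at k = 2)
  C[2][1] = min over k of (A[2][0] + B[0][1] = 2 + -3 = -1, A[2][1] + B[1][1] = 0 + -2 = -2, A[2][2] + B[2][1] = -5 + -4 = -9) = -9 (attained at k = 2)
  C[2][2] = min over k of (A[2][0] + B[0][2] = 2 + 0 = 2, A[2][1] + B[1][2] = 0 + 3 = 3, A[2][2] + B[2][2] = -5 + 2 = -3) = -3 (attained at k = 2)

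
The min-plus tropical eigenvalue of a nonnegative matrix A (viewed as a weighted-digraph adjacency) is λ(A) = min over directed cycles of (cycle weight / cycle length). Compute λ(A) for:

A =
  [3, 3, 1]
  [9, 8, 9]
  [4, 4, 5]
λ(A) = 5/2

Enumerate directed cycles and compute their means (weight / length). Sample:
  cycle 0 → 0: weight = 3, length = 1, mean = 3/1 ≈ 3.000
  cycle 1 → 1: weight = 8, length = 1, mean = 8/1 ≈ 8.000
  cycle 2 → 2: weight = 5, length = 1, mean = 5/1 ≈ 5.000
  cycle 0 → 1 → 0: weight = 12, length = 2, mean = 12/2 ≈ 6.000
  cycle 0 → 2 → 0: weight = 5, length = 2, mean = 5/2 ≈ 2.500
  cycle 1 → 0 → 1: weight = 12, length = 2, mean = 12/2 ≈ 6.000
Minimum mean = 2.500, attained e.g. along the cycle 0 → 2 → 0 with weight 5 and length 2. So λ(A) = 5/2 = 5/2.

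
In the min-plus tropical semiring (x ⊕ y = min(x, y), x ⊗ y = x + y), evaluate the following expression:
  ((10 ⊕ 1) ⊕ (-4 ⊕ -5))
((10 ⊕ 1) ⊕ (-4 ⊕ -5)) = -5

Expand innermost to outermost. Recall ⊕ takes the minimum of its arguments and ⊗ takes their sum. Working out the expression ((10 ⊕ 1) ⊕ (-4 ⊕ -5)) gives -5.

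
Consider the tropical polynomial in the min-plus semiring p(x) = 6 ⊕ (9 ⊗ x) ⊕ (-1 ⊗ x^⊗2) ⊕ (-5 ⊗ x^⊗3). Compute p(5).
p(5) = 6

A tropical monomial a ⊗ x^⊗i evaluates to a + i · x. Evaluating each term at x = 5:
  Term 0 contributes 6 + 0 · 5 = 6
  Term 1 contributes 9 + 1 · 5 = 14
  Term 2 contributes -1 + 2 · 5 = 9
  Term 3 contributes -5 + 3 · 5 = 10
p(5) = ⊕ of these = min[6, 14, 9, 10] = 6.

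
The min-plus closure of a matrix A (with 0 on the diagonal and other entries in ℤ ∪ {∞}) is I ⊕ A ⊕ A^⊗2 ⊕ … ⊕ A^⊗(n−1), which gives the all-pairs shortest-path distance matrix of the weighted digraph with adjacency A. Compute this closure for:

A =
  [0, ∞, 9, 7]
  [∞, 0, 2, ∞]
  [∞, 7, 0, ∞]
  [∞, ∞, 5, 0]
Closure =
  [0, 16, 9, 7]
  [∞, 0, 2, ∞]
  [∞, 7, 0, ∞]
  [∞, 12, 5, 0]

This is the Floyd-Warshall all-pairs shortest-path computation. For each intermediate vertex k = 0, 1, …, 3, update dist[i][j] ← min(dist[i][j], dist[i][k] + dist[k][j]). The final matrix gives, for each (i, j), the minimum total weight of any directed path from i to j (possibly empty when i = j).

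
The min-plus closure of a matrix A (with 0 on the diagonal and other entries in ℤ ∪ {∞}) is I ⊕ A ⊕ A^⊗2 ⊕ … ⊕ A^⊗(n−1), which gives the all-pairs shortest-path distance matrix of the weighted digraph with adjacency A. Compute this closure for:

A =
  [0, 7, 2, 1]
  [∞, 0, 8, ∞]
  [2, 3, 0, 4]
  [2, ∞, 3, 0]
Closure =
  [0, 5, 2, 1]
  [10, 0, 8, 11]
  [2, 3, 0, 3]
  [2, 6, 3, 0]

This is the Floyd-Warshall all-pairs shortest-path computation. For each intermediate vertex k = 0, 1, …, 3, update dist[i][j] ← min(dist[i][j], dist[i][k] + dist[k][j]). The final matrix gives, for each (i, j), the minimum total weight of any directed path from i to j (possibly empty when i = j).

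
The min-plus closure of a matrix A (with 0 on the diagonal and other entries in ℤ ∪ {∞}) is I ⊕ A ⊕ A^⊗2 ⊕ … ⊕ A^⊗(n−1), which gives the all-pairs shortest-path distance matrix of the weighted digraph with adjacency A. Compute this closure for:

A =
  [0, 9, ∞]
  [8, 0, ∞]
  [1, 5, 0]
Closure =
  [0, 9, ∞]
  [8, 0, ∞]
  [1, 5, 0]

This is the Floyd-Warshall all-pairs shortest-path computation. For each intermediate vertex k = 0, 1, …, 2, update dist[i][j] ← min(dist[i][j], dist[i][k] + dist[k][j]). The final matrix gives, for each (i, j), the minimum total weight of any directed path from i to j (possibly empty when i = j).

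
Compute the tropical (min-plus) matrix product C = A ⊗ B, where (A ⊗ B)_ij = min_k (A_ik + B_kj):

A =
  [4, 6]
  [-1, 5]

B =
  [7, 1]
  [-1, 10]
A ⊗ B =
  [5, 5]
  [4, 0]

Apply the min-plus product entry-by-entry:
  C[0][0] = min over k of (A[0][0] + B[0][0] = 4 + 7 = 11, A[0][1] + B[1][0] = 6 + -1 = 5) = 5 (attained at k = 1)
  C[0][1] = min over k of (A[0][0] + B[0][1] = 4 + 1 = 5, A[0][1] + B[1][1] = 6 + 10 = 16) = 5 (attained at k = 0)
  C[1][0] = min over k of (A[1][0] + B[0][0] = -1 + 7 = 6, A[1][1] + B[1][0] = 5 + -1 = 4) = 4 (attained at k = 1)
  C[1][1] = min over k of (A[1][0] + B[0][1] = -1 + 1 = 0, A[1][1] + B[1][1] = 5 + 10 = 15) = 0 (attained at k = 0)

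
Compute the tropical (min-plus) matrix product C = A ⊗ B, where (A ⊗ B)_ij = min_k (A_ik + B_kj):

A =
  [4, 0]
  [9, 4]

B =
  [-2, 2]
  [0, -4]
A ⊗ B =
  [0, -4]
  [4, 0]

Apply the min-plus product entry-by-entry:
  C[0][0] = min over k of (A[0][0] + B[0][0] = 4 + -2 = 2, A[0][1] + B[1][0] = 0 + 0 = 0) = 0 (attained at k = 1)
  C[0][1] = min over k of (A[0][0] + B[0][1] = 4 + 2 = 6, A[0][1] + B[1][1] = 0 + -4 = -4) = -4 (attained at k = 1)
  C[1][0] = min over k of (A[1][0] + B[0][0] = 9 + -2 = 7, A[1][1] + B[1][0] = 4 + 0 = 4) = 4 (attained at k = 1)
  C[1][1] = min over k of (A[1][0] + B[0][1] = 9 + 2 = 11, A[1][1] + B[1][1] = 4 + -4 = 0) = 0 (attained at k = 1)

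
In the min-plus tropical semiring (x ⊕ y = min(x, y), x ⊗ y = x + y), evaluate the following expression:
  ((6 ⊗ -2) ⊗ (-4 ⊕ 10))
((6 ⊗ -2) ⊗ (-4 ⊕ 10)) = 0

Expand innermost to outermost. Recall ⊕ takes the minimum of its arguments and ⊗ takes their sum. Working out the expression ((6 ⊗ -2) ⊗ (-4 ⊕ 10)) gives 0.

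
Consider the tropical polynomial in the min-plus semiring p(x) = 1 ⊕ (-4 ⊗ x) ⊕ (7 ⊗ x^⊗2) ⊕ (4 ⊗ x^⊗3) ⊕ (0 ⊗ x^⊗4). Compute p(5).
p(5) = 1

A tropical monomial a ⊗ x^⊗i evaluates to a + i · x. Evaluating each term at x = 5:
  Term 0 contributes 1 + 0 · 5 = 1
  Term 1 contributes -4 + 1 · 5 = 1
  Term 2 contributes 7 + 2 · 5 = 17
  Term 3 contributes 4 + 3 · 5 = 19
  Term 4 contributes 0 + 4 · 5 = 20
p(5) = ⊕ of these = min[1, 1, 17, 19, 20] = 1.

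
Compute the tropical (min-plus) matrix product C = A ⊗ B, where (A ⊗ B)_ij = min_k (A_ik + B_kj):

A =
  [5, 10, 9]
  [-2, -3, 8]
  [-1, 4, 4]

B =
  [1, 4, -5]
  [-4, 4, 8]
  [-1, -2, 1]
A ⊗ B =
  [6, 7, 0]
  [-7, 1, -7]
  [0, 2, -6]

Apply the min-plus product entry-by-entry:
  C[0][0] = min over k of (A[0][0] + B[0][0] = 5 + 1 = 6, A[0][1] + B[1][0] = 10 + -4 = 6, A[0][2] + B[2][0] = 9 + -1 = 8) = 6 (attained at k = 0)
  C[0][1] = min over k of (A[0][0] + B[0][1] = 5 + 4 = 9, A[0][1] + B[1][1] = 10 + 4 = 14, A[0][2] + B[2][1] = 9 + -2 = 7) = 7 (attained at k = 2)
  C[0][2] = min over k of (A[0][0] + B[0][2] = 5 + -5 = 0, A[0][1] + B[1][2] = 10 + 8 = 18, A[0][2] + B[2][2] = 9 + 1 = 10) = 0 (attained at k = 0)
  C[1][0] = min over k of (A[1][0] + B[0][0] = -2 + 1 = -1, A[1][1] + B[1][0] = -3 + -4 = -7, A[1][2] + B[2][0] = 8 + -1 = 7) = -7 (attained at k = 1)
  C[1][1] = min over k of (A[1][0] + B[0][1] = -2 + 4 = 2, A[1][1] + B[1][1] = -3 + 4 = 1, A[1][2] + B[2][1] = 8 + -2 = 6) = 1 (attained at k = 1)
  C[1][2] = min over k of (A[1][0] + B[0][2] = -2 + -5 = -7, A[1][1] + B[1][2] = -3 + 8 = 5, A[1][2] + B[2][2] = 8 + 1 = 9) = -7 (attained at k = 0)
  C[2][0] = min over k of (A[2][0] + B[0][0] = -1 + 1 = 0, A[2][1] + B[1][0] = 4 + -4 = 0, A[2][2] + B[2][0] = 4 + -1 = 3) = 0 (attained at k = 0)
  C[2][1] = min over k of (A[2][0] + B[0][1] = -1 + 4 = 3, A[2][1] + B[1][1] = 4 + 4 = 8, A[2][2] + B[2][1] = 4 + -2 = 2) = 2 (attained at k = 2)
  C[2][2] = min over k of (A[2][0] + B[0][2] = -1 + -5 = -6, A[2][1] + B[1][2] = 4 + 8 = 12, A[2][2] + B[2][2] = 4 + 1 = 5) = -6 (attained at k = 0)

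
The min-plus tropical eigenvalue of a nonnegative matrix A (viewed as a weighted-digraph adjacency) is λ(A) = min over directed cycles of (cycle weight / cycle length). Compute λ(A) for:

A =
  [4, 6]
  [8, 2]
λ(A) = 2

Enumerate directed cycles and compute their means (weight / length). Sample:
  cycle 0 → 0: weight = 4, length = 1, mean = 4/1 ≈ 4.000
  cycle 1 → 1: weight = 2, length = 1, mean = 2/1 ≈ 2.000
  cycle 0 → 1 → 0: weight = 14, length = 2, mean = 14/2 ≈ 7.000
  cycle 1 → 0 → 1: weight = 14, length = 2, mean = 14/2 ≈ 7.000
Minimum mean = 2.000, attained e.g. along the cycle 1 → 1 with weight 2 and length 1. So λ(A) = 2/1 = 2.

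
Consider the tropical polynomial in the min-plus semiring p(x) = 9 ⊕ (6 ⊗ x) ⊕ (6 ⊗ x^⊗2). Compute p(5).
p(5) = 9

A tropical monomial a ⊗ x^⊗i evaluates to a + i · x. Evaluating each term at x = 5:
  Term 0 contributes 9 + 0 · 5 = 9
  Term 1 contributes 6 + 1 · 5 = 11
  Term 2 contributes 6 + 2 · 5 = 16
p(5) = ⊕ of these = min[9, 11, 16] = 9.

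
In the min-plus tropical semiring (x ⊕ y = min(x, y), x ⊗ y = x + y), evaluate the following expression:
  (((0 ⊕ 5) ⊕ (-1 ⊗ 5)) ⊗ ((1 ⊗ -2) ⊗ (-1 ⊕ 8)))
(((0 ⊕ 5) ⊕ (-1 ⊗ 5)) ⊗ ((1 ⊗ -2) ⊗ (-1 ⊕ 8))) = -2

Expand innermost to outermost. Recall ⊕ takes the minimum of its arguments and ⊗ takes their sum. Working out the expression (((0 ⊕ 5) ⊕ (-1 ⊗ 5)) ⊗ ((1 ⊗ -2) ⊗ (-1 ⊕ 8))) gives -2.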